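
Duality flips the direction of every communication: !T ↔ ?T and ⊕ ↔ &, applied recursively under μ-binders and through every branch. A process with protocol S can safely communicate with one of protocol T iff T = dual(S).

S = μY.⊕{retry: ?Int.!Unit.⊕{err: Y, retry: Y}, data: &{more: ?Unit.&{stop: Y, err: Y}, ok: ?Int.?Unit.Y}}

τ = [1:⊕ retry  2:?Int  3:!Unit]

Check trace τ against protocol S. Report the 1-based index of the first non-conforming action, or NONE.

NONE

[1] ⊕ retry  match  residual = ?Int.!Unit.⊕{err: μY.…, retry: μY.…}
[2] ?Int  match  residual = !Unit.⊕{err: μY.…, retry: μY.…}
[3] !Unit  match  residual = ⊕{err: μY.…, retry: μY.…}
all 3 steps conform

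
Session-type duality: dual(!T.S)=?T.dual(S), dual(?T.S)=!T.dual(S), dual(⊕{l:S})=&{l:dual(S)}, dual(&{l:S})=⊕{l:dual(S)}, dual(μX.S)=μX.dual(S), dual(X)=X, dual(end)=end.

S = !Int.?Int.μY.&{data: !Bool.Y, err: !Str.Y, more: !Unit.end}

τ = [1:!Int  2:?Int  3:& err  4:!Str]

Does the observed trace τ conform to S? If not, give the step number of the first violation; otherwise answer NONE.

[1] !Int  match  residual = ?Int.μY.…
[2] ?Int  match  residual = μY.…
[3] & err  match  residual = !Str.μY.…
[4] !Str  match  residual = μY.…
all 4 steps conform

NONE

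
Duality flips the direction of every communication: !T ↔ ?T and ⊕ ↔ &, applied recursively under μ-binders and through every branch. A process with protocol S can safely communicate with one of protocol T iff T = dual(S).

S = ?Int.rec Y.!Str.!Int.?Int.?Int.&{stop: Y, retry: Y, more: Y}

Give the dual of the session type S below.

!Int.rec Y.?Str.?Int.!Int.!Int.+{stop: Y, retry: Y, more: Y}

?Int = !Int
  rec Y = rec Y  (binder kept)
    !Str = ?Str
      !Int = ?Int
        ?Int = !Int
          ?Int = !Int
            &{stop,retry,more} = +{stop,retry,more}  (&→⊕)
              • stop:
                Y self-dual
              • retry:
                Y self-dual
              • more:
                Y self-dual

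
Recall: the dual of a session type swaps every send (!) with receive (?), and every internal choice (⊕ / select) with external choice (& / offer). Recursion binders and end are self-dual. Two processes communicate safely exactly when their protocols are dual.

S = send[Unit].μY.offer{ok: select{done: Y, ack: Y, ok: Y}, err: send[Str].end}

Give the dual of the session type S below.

recv[Unit].μY.select{ok: offer{done: Y, ack: Y, ok: Y}, err: recv[Str].end}

send[Unit] = recv[Unit]
  μY = μY  (μ self-dual)
    offer{ok,err} = select{ok,err}  (&→⊕)
      case ok:
        select{done,ack,ok} = offer{done,ack,ok}  (⊕→&)
          case done:
            Y ↦ Y
          case ack:
            Y ↦ Y
          case ok:
            Y ↦ Y
      case err:
        send[Str] = recv[Str]
          end ↦ end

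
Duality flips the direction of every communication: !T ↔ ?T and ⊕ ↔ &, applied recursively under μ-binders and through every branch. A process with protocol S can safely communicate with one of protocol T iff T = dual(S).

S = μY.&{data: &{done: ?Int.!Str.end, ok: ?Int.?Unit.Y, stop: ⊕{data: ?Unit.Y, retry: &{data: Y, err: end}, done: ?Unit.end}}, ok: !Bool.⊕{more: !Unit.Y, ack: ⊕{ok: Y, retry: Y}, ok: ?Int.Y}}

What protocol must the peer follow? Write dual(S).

μY.⊕{data: ⊕{done: !Int.?Str.end, ok: !Int.!Unit.Y, stop: &{data: !Unit.Y, retry: ⊕{data: Y, err: end}, done: !Unit.end}}, ok: ?Bool.&{more: ?Unit.Y, ack: &{ok: Y, retry: Y}, ok: !Int.Y}}

μY ↦ μY  (μ self-dual)
  &{data,ok} ↦ ⊕{data,ok}  (external→internal)
    [data]
      &{done,ok,stop} ↦ ⊕{done,ok,stop}  (external→internal)
        [done]
          ?Int ↦ !Int
            !Str ↦ ?Str
              dual(end) = end
        [ok]
          ?Int ↦ !Int
            ?Unit ↦ !Unit
              dual(Y) = Y
        [stop]
          ⊕{data,retry,done} ↦ &{data,retry,done}  (internal→external)
            [data]
              ?Unit ↦ !Unit
                dual(Y) = Y
            [retry]
              &{data,err} ↦ ⊕{data,err}  (external→internal)
                [data]
                  dual(Y) = Y
                [err]
                  dual(end) = end
            [done]
              ?Unit ↦ !Unit
                dual(end) = end
    [ok]
      !Bool ↦ ?Bool
        ⊕{more,ack,ok} ↦ &{more,ack,ok}  (internal→external)
          [more]
            !Unit ↦ ?Unit
              dual(Y) = Y
          [ack]
            ⊕{ok,retry} ↦ &{ok,retry}  (internal→external)
              [ok]
                dual(Y) = Y
              [retry]
                dual(Y) = Y
          [ok]
            ?Int ↦ !Int
              dual(Y) = Y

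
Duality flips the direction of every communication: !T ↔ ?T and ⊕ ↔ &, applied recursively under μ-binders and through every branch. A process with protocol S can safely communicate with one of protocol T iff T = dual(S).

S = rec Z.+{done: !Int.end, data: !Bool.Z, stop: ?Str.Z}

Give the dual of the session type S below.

rec Z.&{done: ?Int.end, data: ?Bool.Z, stop: !Str.Z}

rec Z = rec Z  (binder kept)
  +{done,data,stop} = &{done,data,stop}  (select→offer)
    [done]
      !Int = ?Int
        end ↦ end
    [data]
      !Bool = ?Bool
        Z ↦ Z
    [stop]
      ?Str = !Str
        Z ↦ Z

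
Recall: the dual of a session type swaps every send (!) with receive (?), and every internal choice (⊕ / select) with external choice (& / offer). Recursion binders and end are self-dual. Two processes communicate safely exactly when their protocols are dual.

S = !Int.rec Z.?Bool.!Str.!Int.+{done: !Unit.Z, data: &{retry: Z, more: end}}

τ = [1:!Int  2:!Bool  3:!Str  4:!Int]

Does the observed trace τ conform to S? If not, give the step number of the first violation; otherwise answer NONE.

@1 !Int  ✓  now at rec Z.…
@2 got !Bool, protocol expects ?Bool  ✗

2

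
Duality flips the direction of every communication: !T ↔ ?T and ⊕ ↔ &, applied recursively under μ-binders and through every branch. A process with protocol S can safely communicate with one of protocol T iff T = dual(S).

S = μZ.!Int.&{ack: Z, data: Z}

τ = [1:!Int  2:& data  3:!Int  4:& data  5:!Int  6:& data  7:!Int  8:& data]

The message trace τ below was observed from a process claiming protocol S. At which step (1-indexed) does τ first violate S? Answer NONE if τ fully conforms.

@1 !Int  ok  residual = &{ack: μZ.…, data: μZ.…}
@2 & data  ok  residual = μZ.…
@3 !Int  ok  residual = &{ack: μZ.…, data: μZ.…}
@4 & data  ok  residual = μZ.…
@5 !Int  ok  residual = &{ack: μZ.…, data: μZ.…}
@6 & data  ok  residual = μZ.…
@7 !Int  ok  residual = &{ack: μZ.…, data: μZ.…}
@8 & data  ok  residual = μZ.…
all 8 steps conform

NONE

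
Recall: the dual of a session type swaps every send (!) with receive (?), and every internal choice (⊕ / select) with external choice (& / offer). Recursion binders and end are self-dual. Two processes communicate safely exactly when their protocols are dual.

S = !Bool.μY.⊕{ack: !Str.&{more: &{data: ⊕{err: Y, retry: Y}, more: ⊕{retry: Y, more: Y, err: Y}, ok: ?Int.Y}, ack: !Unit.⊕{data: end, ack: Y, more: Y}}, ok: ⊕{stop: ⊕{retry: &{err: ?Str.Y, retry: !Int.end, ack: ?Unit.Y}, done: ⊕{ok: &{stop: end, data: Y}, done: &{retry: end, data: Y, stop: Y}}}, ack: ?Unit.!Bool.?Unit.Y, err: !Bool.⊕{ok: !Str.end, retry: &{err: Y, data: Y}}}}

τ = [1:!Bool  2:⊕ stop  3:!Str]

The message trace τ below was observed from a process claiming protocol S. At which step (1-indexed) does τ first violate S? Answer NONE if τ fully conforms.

2

@1 !Bool  ✓  cont: μY.…
@2 got ⊕ stop, protocol expects ⊕ ack or ⊕ ok  ✗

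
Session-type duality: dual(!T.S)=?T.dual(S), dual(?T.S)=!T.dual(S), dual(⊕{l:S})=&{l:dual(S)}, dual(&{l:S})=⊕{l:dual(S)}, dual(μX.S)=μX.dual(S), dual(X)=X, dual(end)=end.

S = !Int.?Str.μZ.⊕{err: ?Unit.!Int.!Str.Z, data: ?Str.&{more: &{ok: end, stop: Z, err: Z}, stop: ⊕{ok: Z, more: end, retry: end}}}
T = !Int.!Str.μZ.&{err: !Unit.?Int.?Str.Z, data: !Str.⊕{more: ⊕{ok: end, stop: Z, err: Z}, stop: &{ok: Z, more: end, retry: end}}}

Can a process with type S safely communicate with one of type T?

NO

!Int vs !Int  ✗ same direction on both sides — not dual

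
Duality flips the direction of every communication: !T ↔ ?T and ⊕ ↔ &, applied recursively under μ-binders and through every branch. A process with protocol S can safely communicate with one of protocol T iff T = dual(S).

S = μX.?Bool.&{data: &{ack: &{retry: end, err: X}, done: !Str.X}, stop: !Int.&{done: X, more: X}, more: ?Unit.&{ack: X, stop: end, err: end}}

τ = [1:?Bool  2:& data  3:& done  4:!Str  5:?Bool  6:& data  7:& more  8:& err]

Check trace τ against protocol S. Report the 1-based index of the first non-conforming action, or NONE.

7

step 1: ?Bool  match  state: &{data: &{ack: &{retry: end, err: μX.…}, done: !Str.μX.…}, stop: !Int.&{done: μX.…, more: μX.…}, more: ?Unit.&{ack: μX.…, stop: end, err: end}}
step 2: & data  match  state: &{ack: &{retry: end, err: μX.…}, done: !Str.μX.…}
step 3: & done  match  state: !Str.μX.…
step 4: !Str  match  state: μX.…
step 5: ?Bool  match  state: &{data: &{ack: &{retry: end, err: μX.…}, done: !Str.μX.…}, stop: !Int.&{done: μX.…, more: μX.…}, more: ?Unit.&{ack: μX.…, stop: end, err: end}}
step 6: & data  match  state: &{ack: &{retry: end, err: μX.…}, done: !Str.μX.…}
step 7: got & more, protocol expects & ack or & done  ✗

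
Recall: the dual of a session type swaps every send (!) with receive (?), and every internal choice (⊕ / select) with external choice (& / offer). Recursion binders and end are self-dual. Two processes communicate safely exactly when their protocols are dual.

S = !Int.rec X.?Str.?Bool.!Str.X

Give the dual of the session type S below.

!Int → ?Int
  rec X → rec X  (rec unchanged)
    ?Str → !Str
      ?Bool → !Bool
        !Str → ?Str
          dual(X) = X

?Int.rec X.!Str.!Bool.?Str.X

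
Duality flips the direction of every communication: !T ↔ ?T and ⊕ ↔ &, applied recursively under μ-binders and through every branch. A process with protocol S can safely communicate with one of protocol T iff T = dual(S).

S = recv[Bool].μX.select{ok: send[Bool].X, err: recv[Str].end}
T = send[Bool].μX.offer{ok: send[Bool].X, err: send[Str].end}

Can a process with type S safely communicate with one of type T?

NO

recv[Bool] | send[Bool]  ✓
  μX | μX  ✓ (rec unchanged)
    select{ok,err} | offer{ok,err}  ✓ label sets agree
      case ok:
        send[Bool] | send[Bool]  ✗ same direction on both sides — not dual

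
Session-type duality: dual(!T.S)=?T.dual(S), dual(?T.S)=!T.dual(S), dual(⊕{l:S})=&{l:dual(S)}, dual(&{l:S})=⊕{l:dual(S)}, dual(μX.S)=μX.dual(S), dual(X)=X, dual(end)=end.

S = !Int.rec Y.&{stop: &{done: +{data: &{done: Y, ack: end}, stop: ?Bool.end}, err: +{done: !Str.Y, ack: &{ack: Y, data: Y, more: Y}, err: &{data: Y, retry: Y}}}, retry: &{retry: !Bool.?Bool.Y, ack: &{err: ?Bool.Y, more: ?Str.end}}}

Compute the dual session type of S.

?Int.rec Y.+{stop: +{done: &{data: +{done: Y, ack: end}, stop: !Bool.end}, err: &{done: ?Str.Y, ack: +{ack: Y, data: Y, more: Y}, err: +{data: Y, retry: Y}}}, retry: +{retry: ?Bool.!Bool.Y, ack: +{err: !Bool.Y, more: !Str.end}}}

!Int → ?Int
  rec Y → rec Y  (rec unchanged)
    &{stop,retry} → +{stop,retry}  (offer→select)
      [stop]
        &{done,err} → +{done,err}  (offer→select)
          [done]
            +{data,stop} → &{data,stop}  (select→offer)
              [data]
                &{done,ack} → +{done,ack}  (offer→select)
                  [done]
                    Y ↦ Y
                  [ack]
                    end ↦ end
              [stop]
                ?Bool → !Bool
                  end ↦ end
          [err]
            +{done,ack,err} → &{done,ack,err}  (select→offer)
              [done]
                !Str → ?Str
                  Y ↦ Y
              [ack]
                &{ack,data,more} → +{ack,data,more}  (offer→select)
                  [ack]
                    Y ↦ Y
                  [data]
                    Y ↦ Y
                  [more]
                    Y ↦ Y
              [err]
                &{data,retry} → +{data,retry}  (offer→select)
                  [data]
                    Y ↦ Y
                  [retry]
                    Y ↦ Y
      [retry]
        &{retry,ack} → +{retry,ack}  (offer→select)
          [retry]
            !Bool → ?Bool
              ?Bool → !Bool
                Y ↦ Y
          [ack]
            &{err,more} → +{err,more}  (offer→select)
              [err]
                ?Bool → !Bool
                  Y ↦ Y
              [more]
                ?Str → !Str
                  end ↦ end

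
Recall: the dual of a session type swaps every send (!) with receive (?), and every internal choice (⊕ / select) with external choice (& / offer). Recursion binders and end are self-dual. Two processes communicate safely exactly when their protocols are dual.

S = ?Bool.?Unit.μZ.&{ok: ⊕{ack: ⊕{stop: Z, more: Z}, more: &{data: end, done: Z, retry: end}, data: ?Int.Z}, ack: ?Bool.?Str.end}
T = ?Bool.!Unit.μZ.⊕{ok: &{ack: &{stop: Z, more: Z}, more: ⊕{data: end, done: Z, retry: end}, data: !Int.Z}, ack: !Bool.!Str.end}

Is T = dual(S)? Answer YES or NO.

?Bool vs ?Bool  ✗ same direction on both sides — not dual

NO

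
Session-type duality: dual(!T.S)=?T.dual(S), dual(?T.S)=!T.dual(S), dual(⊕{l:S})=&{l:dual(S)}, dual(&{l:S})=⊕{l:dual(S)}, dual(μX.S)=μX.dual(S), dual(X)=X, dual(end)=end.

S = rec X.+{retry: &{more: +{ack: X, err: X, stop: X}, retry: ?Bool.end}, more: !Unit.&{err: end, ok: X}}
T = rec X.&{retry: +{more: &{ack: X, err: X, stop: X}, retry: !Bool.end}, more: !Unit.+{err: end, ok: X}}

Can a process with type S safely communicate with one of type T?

rec X ‖ rec X  ✓ (rec unchanged)
  +{retry,more} ‖ &{retry,more}  ✓ label sets agree
    • retry:
      &{more,retry} ‖ +{more,retry}  ✓ label sets agree
        • more:
          +{ack,err,stop} ‖ &{ack,err,stop}  ✓ label sets agree
            • ack:
              X ‖ X  ✓
            • err:
              X ‖ X  ✓
            • stop:
              X ‖ X  ✓
        • retry:
          ?Bool ‖ !Bool  ✓
            end ‖ end  ✓
    • more:
      !Unit ‖ !Unit  ✗ same direction on both sides — not dual

NO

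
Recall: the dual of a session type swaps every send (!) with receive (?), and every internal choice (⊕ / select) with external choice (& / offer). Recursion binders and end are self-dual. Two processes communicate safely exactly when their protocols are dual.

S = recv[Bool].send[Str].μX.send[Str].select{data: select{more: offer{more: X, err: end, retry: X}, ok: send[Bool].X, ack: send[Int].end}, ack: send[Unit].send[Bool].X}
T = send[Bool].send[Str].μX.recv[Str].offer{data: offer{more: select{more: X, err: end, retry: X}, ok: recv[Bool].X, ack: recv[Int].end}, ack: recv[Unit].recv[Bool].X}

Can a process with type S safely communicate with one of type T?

recv[Bool] ‖ send[Bool]  ✓
  send[Str] ‖ send[Str]  ✗ same direction on both sides — not dual

NO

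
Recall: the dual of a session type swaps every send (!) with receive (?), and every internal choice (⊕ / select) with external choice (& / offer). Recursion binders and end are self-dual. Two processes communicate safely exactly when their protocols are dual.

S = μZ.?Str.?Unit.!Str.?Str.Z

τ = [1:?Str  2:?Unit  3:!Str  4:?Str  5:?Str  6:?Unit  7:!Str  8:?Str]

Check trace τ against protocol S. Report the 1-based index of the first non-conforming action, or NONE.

NONE

[1] ?Str  match  residual = ?Unit.!Str.?Str.μZ.…
[2] ?Unit  match  residual = !Str.?Str.μZ.…
[3] !Str  match  residual = ?Str.μZ.…
[4] ?Str  match  residual = μZ.…
[5] ?Str  match  residual = ?Unit.!Str.?Str.μZ.…
[6] ?Unit  match  residual = !Str.?Str.μZ.…
[7] !Str  match  residual = ?Str.μZ.…
[8] ?Str  match  residual = μZ.…
trace exhausted — no violation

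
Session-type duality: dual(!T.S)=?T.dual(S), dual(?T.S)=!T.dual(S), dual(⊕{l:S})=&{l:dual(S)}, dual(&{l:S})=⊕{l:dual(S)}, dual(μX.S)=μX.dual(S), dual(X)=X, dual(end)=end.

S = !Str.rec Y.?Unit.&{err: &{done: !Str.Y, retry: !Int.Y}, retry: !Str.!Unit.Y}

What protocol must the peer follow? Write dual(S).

!Str ↦ ?Str
  rec Y ↦ rec Y  (binder kept)
    ?Unit ↦ !Unit
      &{err,retry} ↦ +{err,retry}  (offer→select)
        case err:
          &{done,retry} ↦ +{done,retry}  (offer→select)
            case done:
              !Str ↦ ?Str
                dual(Y) = Y
            case retry:
              !Int ↦ ?Int
                dual(Y) = Y
        case retry:
          !Str ↦ ?Str
            !Unit ↦ ?Unit
              dual(Y) = Y

?Str.rec Y.!Unit.+{err: +{done: ?Str.Y, retry: ?Int.Y}, retry: ?Str.?Unit.Y}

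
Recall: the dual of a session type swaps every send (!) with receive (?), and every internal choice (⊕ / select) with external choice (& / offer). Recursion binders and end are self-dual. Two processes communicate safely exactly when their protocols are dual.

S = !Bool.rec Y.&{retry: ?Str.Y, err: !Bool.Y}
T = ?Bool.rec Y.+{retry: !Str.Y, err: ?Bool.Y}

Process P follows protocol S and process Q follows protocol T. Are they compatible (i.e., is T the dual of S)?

YES

!Bool vs ?Bool  ✓
  rec Y vs rec Y  ✓ (μ self-dual)
    &{retry,err} vs +{retry,err}  ✓ labels match
      case retry:
        ?Str vs !Str  ✓
          Y vs Y  ✓
      case err:
        !Bool vs ?Bool  ✓
          Y vs Y  ✓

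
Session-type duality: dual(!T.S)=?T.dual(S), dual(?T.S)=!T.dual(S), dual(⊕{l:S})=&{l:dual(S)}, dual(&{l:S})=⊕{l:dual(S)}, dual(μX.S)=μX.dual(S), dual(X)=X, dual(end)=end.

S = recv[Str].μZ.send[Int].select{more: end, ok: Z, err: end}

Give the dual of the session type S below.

send[Str].μZ.recv[Int].offer{more: end, ok: Z, err: end}

recv[Str] = send[Str]
  μZ = μZ  (binder kept)
    send[Int] = recv[Int]
      select{more,ok,err} = offer{more,ok,err}  (⊕→&)
        case more:
          end ↦ end
        case ok:
          Z ↦ Z
        case err:
          end ↦ end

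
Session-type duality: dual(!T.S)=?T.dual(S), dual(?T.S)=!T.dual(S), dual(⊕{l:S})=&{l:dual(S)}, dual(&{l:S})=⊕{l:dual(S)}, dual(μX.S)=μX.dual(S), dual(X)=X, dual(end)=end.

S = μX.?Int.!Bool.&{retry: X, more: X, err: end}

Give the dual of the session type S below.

μX ↦ μX  (μ self-dual)
  ?Int ↦ !Int
    !Bool ↦ ?Bool
      &{retry,more,err} ↦ ⊕{retry,more,err}  (offer→select)
        • retry:
          X ↦ X
        • more:
          X ↦ X
        • err:
          end ↦ end

μX.!Int.?Bool.⊕{retry: X, more: X, err: end}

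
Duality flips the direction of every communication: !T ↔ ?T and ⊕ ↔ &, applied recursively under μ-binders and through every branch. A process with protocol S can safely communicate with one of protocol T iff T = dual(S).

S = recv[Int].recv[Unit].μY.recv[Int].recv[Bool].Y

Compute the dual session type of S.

send[Int].send[Unit].μY.send[Int].send[Bool].Y

recv[Int] ↦ send[Int]
  recv[Unit] ↦ send[Unit]
    μY ↦ μY  (rec unchanged)
      recv[Int] ↦ send[Int]
        recv[Bool] ↦ send[Bool]
          dual(Y) = Y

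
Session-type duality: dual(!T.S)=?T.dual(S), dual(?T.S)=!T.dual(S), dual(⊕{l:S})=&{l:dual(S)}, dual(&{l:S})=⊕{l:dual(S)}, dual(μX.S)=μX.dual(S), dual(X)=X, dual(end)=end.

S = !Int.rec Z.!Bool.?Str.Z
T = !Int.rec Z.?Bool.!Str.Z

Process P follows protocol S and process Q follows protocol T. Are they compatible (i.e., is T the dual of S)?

NO

!Int ‖ !Int  ✗ same direction on both sides — not dual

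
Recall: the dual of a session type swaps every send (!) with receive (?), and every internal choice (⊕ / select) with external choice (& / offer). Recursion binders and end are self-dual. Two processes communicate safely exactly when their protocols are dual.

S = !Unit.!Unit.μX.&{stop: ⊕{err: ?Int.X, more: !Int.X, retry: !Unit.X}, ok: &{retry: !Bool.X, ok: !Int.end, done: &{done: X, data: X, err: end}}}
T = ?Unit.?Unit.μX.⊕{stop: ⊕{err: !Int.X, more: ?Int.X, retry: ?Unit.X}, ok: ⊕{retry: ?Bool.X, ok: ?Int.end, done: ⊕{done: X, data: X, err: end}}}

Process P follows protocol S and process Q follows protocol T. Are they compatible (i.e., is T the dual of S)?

NO

!Unit vs ?Unit  match
  !Unit vs ?Unit  match
    μX vs μX  match (μ self-dual)
      &{stop,ok} vs ⊕{stop,ok}  match label sets agree
        case stop:
          ⊕{err,more,retry} vs ⊕{err,more,retry}  ✗ choice polarity not flipped — not dual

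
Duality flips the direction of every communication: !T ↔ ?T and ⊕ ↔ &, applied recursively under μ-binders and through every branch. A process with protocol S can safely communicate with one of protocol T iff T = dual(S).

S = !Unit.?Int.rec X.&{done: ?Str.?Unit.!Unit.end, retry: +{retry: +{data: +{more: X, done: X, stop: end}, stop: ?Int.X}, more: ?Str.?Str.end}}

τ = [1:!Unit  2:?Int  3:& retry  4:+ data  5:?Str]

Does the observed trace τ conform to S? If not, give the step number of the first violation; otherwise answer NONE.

step 1: !Unit  match  now at ?Int.rec X.…
step 2: ?Int  match  now at rec X.…
step 3: & retry  match  now at +{retry: +{data: +{more: rec X.…, done: rec X.…, stop: end}, stop: ?Int.rec X.…}, more: ?Str.?Str.end}
step 4: got + data, protocol expects + retry or + more  ✗

4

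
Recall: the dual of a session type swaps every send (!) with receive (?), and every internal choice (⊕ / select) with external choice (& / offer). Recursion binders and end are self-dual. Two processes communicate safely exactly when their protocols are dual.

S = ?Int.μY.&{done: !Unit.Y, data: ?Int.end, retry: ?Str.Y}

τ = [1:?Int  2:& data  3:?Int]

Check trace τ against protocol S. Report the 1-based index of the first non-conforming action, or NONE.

NONE

@1 ?Int  ok  now at μY.…
@2 & data  ok  now at ?Int.end
@3 ?Int  ok  now at end
all 3 steps conform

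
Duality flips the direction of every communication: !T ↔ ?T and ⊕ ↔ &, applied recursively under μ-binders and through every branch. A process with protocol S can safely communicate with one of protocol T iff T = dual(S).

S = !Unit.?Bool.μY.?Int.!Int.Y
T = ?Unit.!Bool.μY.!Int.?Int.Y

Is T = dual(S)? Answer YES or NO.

YES

!Unit | ?Unit  ✓
  ?Bool | !Bool  ✓
    μY | μY  ✓ (rec unchanged)
      ?Int | !Int  ✓
        !Int | ?Int  ✓
          Y | Y  ✓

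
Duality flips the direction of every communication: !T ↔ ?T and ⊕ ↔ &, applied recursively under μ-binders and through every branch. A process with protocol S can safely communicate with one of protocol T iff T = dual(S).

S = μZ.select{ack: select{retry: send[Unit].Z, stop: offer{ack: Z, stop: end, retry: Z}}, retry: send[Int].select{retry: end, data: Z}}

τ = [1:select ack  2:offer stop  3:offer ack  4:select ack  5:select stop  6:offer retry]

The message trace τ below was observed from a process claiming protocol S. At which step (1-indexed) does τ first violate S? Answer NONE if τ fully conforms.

2

step 1: select ack  ok  now at select{retry: send[Unit].μZ.…, stop: offer{ack: μZ.…, stop: end, retry: μZ.…}}
step 2: got offer stop, protocol expects select retry or select stop  ✗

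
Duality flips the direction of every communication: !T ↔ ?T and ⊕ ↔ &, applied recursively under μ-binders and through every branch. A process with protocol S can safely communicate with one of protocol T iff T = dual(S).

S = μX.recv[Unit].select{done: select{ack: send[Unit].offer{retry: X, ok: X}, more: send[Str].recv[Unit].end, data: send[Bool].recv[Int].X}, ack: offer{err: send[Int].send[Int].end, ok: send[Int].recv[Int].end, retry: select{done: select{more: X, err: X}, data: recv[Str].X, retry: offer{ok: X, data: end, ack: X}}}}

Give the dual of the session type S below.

μX.send[Unit].offer{done: offer{ack: recv[Unit].select{retry: X, ok: X}, more: recv[Str].send[Unit].end, data: recv[Bool].send[Int].X}, ack: select{err: recv[Int].recv[Int].end, ok: recv[Int].send[Int].end, retry: offer{done: offer{more: X, err: X}, data: send[Str].X, retry: select{ok: X, data: end, ack: X}}}}

μX = μX  (rec unchanged)
  recv[Unit] = send[Unit]
    select{done,ack} = offer{done,ack}  (select→offer)
      [done]
        select{ack,more,data} = offer{ack,more,data}  (select→offer)
          [ack]
            send[Unit] = recv[Unit]
              offer{retry,ok} = select{retry,ok}  (external→internal)
                [retry]
                  X ↦ X
                [ok]
                  X ↦ X
          [more]
            send[Str] = recv[Str]
              recv[Unit] = send[Unit]
                end ↦ end
          [data]
            send[Bool] = recv[Bool]
              recv[Int] = send[Int]
                X ↦ X
      [ack]
        offer{err,ok,retry} = select{err,ok,retry}  (external→internal)
          [err]
            send[Int] = recv[Int]
              send[Int] = recv[Int]
                end ↦ end
          [ok]
            send[Int] = recv[Int]
              recv[Int] = send[Int]
                end ↦ end
          [retry]
            select{done,data,retry} = offer{done,data,retry}  (select→offer)
              [done]
                select{more,err} = offer{more,err}  (select→offer)
                  [more]
                    X ↦ X
                  [err]
                    X ↦ X
              [data]
                recv[Str] = send[Str]
                  X ↦ X
              [retry]
                offer{ok,data,ack} = select{ok,data,ack}  (external→internal)
                  [ok]
                    X ↦ X
                  [data]
                    end ↦ end
                  [ack]
                    X ↦ X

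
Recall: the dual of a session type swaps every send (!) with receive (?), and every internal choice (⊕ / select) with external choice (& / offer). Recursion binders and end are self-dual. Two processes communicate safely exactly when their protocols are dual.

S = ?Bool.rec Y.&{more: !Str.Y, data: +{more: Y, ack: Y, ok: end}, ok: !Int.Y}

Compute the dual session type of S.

?Bool → !Bool
  rec Y → rec Y  (binder kept)
    &{more,data,ok} → +{more,data,ok}  (&→⊕)
      • more:
        !Str → ?Str
          dual(Y) = Y
      • data:
        +{more,ack,ok} → &{more,ack,ok}  (⊕→&)
          • more:
            dual(Y) = Y
          • ack:
            dual(Y) = Y
          • ok:
            dual(end) = end
      • ok:
        !Int → ?Int
          dual(Y) = Y

!Bool.rec Y.+{more: ?Str.Y, data: &{more: Y, ack: Y, ok: end}, ok: ?Int.Y}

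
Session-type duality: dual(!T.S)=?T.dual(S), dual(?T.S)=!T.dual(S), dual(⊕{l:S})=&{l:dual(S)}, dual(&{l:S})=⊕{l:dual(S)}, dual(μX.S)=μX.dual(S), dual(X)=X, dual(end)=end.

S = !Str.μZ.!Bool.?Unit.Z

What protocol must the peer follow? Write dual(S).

?Str.μZ.?Bool.!Unit.Z

!Str ↦ ?Str
  μZ ↦ μZ  (binder kept)
    !Bool ↦ ?Bool
      ?Unit ↦ !Unit
        dual(Z) = Z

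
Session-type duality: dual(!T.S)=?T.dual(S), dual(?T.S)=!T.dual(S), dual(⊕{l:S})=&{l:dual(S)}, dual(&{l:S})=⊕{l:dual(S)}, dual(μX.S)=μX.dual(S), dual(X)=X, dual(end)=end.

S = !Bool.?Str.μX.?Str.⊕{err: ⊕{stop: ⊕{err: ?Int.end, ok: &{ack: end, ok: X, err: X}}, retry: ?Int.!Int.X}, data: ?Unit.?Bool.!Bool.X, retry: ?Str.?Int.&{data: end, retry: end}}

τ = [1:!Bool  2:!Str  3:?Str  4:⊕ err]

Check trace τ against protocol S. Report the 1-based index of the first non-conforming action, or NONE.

2

[1] !Bool  ok  residual = ?Str.μX.…
[2] got !Str, protocol expects ?Str  ✗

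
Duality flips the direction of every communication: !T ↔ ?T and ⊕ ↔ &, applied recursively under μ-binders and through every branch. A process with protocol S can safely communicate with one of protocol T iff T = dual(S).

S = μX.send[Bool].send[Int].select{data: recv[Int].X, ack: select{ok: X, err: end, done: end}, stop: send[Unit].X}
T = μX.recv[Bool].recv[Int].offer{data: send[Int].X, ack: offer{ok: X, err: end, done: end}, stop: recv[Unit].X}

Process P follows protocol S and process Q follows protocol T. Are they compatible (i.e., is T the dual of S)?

μX vs μX  ✓ (binder kept)
  send[Bool] vs recv[Bool]  ✓
    send[Int] vs recv[Int]  ✓
      select{data,ack,stop} vs offer{data,ack,stop}  ✓ labels match
        case data:
          recv[Int] vs send[Int]  ✓
            X vs X  ✓
        case ack:
          select{ok,err,done} vs offer{ok,err,done}  ✓ labels match
            case ok:
              X vs X  ✓
            case err:
              end vs end  ✓
            case done:
              end vs end  ✓
        case stop:
          send[Unit] vs recv[Unit]  ✓
            X vs X  ✓

YES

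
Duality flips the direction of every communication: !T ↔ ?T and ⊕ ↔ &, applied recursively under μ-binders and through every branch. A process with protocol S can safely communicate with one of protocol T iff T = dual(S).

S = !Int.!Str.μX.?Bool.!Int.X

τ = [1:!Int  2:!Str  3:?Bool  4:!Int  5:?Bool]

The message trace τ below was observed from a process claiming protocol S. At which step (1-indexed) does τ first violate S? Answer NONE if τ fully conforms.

NONE

@1 !Int  match  now at !Str.μX.…
@2 !Str  match  now at μX.…
@3 ?Bool  match  now at !Int.μX.…
@4 !Int  match  now at μX.…
@5 ?Bool  match  now at !Int.μX.…
τ conforms to S (length 5)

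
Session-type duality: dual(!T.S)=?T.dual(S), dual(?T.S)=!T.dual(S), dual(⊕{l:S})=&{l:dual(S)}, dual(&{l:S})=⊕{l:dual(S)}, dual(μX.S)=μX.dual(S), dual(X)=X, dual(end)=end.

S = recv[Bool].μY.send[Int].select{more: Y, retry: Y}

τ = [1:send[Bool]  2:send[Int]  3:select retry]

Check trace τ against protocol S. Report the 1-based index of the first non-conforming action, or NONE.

1

step 1: got send[Bool], protocol expects recv[Bool]  ✗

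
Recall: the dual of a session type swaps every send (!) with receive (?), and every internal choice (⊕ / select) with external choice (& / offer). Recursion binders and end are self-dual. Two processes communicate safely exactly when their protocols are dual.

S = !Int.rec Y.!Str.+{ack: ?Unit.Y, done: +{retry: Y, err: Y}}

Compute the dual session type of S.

!Int = ?Int
  rec Y = rec Y  (μ self-dual)
    !Str = ?Str
      +{ack,done} = &{ack,done}  (⊕→&)
        [ack]
          ?Unit = !Unit
            Y ↦ Y
        [done]
          +{retry,err} = &{retry,err}  (⊕→&)
            [retry]
              Y ↦ Y
            [err]
              Y ↦ Y

?Int.rec Y.?Str.&{ack: !Unit.Y, done: &{retry: Y, err: Y}}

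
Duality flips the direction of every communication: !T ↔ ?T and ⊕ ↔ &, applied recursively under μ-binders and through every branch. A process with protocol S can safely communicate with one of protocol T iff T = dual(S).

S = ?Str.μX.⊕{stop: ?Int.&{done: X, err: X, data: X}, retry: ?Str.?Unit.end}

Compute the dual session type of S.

?Str → !Str
  μX → μX  (binder kept)
    ⊕{stop,retry} → &{stop,retry}  (internal→external)
      • stop:
        ?Int → !Int
          &{done,err,data} → ⊕{done,err,data}  (external→internal)
            • done:
              dual(X) = X
            • err:
              dual(X) = X
            • data:
              dual(X) = X
      • retry:
        ?Str → !Str
          ?Unit → !Unit
            dual(end) = end

!Str.μX.&{stop: !Int.⊕{done: X, err: X, data: X}, retry: !Str.!Unit.end}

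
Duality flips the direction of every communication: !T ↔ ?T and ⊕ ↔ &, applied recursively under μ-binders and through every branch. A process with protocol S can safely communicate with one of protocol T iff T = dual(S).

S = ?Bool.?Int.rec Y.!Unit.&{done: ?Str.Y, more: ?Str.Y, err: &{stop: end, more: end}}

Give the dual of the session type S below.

!Bool.!Int.rec Y.?Unit.+{done: !Str.Y, more: !Str.Y, err: +{stop: end, more: end}}

?Bool = !Bool
  ?Int = !Int
    rec Y = rec Y  (μ self-dual)
      !Unit = ?Unit
        &{done,more,err} = +{done,more,err}  (external→internal)
          case done:
            ?Str = !Str
              Y ↦ Y
          case more:
            ?Str = !Str
              Y ↦ Y
          case err:
            &{stop,more} = +{stop,more}  (external→internal)
              case stop:
                end ↦ end
              case more:
                end ↦ end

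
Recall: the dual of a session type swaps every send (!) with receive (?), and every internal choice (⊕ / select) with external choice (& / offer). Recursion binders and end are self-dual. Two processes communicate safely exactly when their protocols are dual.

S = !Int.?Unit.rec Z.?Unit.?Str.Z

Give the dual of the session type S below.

!Int = ?Int
  ?Unit = !Unit
    rec Z = rec Z  (rec unchanged)
      ?Unit = !Unit
        ?Str = !Str
          Z ↦ Z

?Int.!Unit.rec Z.!Unit.!Str.Z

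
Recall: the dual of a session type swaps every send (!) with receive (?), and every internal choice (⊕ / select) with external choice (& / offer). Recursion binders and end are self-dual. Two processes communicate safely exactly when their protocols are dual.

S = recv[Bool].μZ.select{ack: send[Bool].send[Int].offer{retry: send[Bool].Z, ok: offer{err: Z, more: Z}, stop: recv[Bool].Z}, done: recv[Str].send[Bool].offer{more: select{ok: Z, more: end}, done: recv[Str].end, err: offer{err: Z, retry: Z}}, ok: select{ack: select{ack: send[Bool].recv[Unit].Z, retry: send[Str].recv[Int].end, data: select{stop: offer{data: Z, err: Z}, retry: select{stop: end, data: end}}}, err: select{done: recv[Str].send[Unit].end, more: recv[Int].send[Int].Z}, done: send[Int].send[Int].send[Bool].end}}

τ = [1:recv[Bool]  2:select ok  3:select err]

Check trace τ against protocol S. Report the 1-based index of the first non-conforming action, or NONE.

NONE

@1 recv[Bool]  match  now at μZ.…
@2 select ok  match  now at select{ack: select{ack: send[Bool].recv[Unit].μZ.…, retry: send[Str].recv[Int].end, data: select{stop: offer{data: μZ.…, err: μZ.…}, retry: select{stop: end, data: end}}}, err: select{done: recv[Str].send[Unit].end, more: recv[Int].send[Int].μZ.…}, done: send[Int].send[Int].send[Bool].end}
@3 select err  match  now at select{done: recv[Str].send[Unit].end, more: recv[Int].send[Int].μZ.…}
τ conforms to S (length 3)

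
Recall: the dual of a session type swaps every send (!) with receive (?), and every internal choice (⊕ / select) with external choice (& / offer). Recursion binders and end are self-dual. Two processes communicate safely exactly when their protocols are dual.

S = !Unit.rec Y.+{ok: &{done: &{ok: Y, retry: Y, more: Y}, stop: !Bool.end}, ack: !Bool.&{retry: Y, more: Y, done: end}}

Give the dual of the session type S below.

!Unit = ?Unit
  rec Y = rec Y  (binder kept)
    +{ok,ack} = &{ok,ack}  (⊕→&)
      case ok:
        &{done,stop} = +{done,stop}  (external→internal)
          case done:
            &{ok,retry,more} = +{ok,retry,more}  (external→internal)
              case ok:
                Y self-dual
              case retry:
                Y self-dual
              case more:
                Y self-dual
          case stop:
            !Bool = ?Bool
              end self-dual
      case ack:
        !Bool = ?Bool
          &{retry,more,done} = +{retry,more,done}  (external→internal)
            case retry:
              Y self-dual
            case more:
              Y self-dual
            case done:
              end self-dual

?Unit.rec Y.&{ok: +{done: +{ok: Y, retry: Y, more: Y}, stop: ?Bool.end}, ack: ?Bool.+{retry: Y, more: Y, done: end}}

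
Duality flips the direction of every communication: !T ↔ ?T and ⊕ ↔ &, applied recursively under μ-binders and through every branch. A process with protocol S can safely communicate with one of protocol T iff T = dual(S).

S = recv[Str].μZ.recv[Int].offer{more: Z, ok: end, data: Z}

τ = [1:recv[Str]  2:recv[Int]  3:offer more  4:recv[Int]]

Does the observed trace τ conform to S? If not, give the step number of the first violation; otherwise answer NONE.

[1] recv[Str]  ok  state: μZ.…
[2] recv[Int]  ok  state: offer{more: μZ.…, ok: end, data: μZ.…}
[3] offer more  ok  state: μZ.…
[4] recv[Int]  ok  state: offer{more: μZ.…, ok: end, data: μZ.…}
trace exhausted — no violation

NONE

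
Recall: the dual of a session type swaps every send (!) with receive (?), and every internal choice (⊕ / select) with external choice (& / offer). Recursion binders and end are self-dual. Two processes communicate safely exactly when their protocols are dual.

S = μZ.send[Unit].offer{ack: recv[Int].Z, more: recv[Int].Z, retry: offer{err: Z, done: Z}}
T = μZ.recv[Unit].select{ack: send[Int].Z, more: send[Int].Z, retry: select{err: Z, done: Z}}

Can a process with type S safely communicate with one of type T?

YES

μZ ‖ μZ  match (rec unchanged)
  send[Unit] ‖ recv[Unit]  match
    offer{ack,more,retry} ‖ select{ack,more,retry}  match label sets agree
      [ack]
        recv[Int] ‖ send[Int]  match
          Z ‖ Z  match
      [more]
        recv[Int] ‖ send[Int]  match
          Z ‖ Z  match
      [retry]
        offer{err,done} ‖ select{err,done}  match label sets agree
          [err]
            Z ‖ Z  match
          [done]
            Z ‖ Z  match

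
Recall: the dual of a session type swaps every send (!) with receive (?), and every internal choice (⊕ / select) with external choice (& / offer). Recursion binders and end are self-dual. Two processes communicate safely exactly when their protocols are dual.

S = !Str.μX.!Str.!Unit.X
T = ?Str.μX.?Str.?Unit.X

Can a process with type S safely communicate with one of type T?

!Str | ?Str  ok
  μX | μX  ok (μ self-dual)
    !Str | ?Str  ok
      !Unit | ?Unit  ok
        X | X  ok

YES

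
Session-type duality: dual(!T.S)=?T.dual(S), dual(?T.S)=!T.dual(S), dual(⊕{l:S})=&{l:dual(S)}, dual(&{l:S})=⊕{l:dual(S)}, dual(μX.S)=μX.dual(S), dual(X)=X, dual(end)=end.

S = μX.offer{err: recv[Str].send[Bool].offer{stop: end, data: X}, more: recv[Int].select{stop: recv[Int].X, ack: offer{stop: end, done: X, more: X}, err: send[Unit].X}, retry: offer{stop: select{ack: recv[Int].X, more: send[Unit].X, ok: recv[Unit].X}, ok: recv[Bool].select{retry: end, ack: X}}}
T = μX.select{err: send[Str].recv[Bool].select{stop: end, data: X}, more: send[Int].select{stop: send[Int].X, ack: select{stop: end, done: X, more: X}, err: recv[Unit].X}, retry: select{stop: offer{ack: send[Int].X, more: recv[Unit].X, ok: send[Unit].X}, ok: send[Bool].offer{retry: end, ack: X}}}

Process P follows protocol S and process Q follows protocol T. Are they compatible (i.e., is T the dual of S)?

μX vs μX  ok (rec unchanged)
  offer{err,more,retry} vs select{err,more,retry}  ok same labels
    [err]
      recv[Str] vs send[Str]  ok
        send[Bool] vs recv[Bool]  ok
          offer{stop,data} vs select{stop,data}  ok same labels
            [stop]
              end vs end  ok
            [data]
              X vs X  ok
    [more]
      recv[Int] vs send[Int]  ok
        select{stop,ack,err} vs select{stop,ack,err}  ✗ choice polarity not flipped — not dual

NO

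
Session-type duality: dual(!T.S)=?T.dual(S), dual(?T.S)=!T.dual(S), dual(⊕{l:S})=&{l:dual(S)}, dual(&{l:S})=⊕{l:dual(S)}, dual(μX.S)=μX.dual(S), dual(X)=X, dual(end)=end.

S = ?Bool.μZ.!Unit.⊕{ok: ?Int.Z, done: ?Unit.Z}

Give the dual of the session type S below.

?Bool = !Bool
  μZ = μZ  (rec unchanged)
    !Unit = ?Unit
      ⊕{ok,done} = &{ok,done}  (internal→external)
        • ok:
          ?Int = !Int
            Z ↦ Z
        • done:
          ?Unit = !Unit
            Z ↦ Z

!Bool.μZ.?Unit.&{ok: !Int.Z, done: !Unit.Z}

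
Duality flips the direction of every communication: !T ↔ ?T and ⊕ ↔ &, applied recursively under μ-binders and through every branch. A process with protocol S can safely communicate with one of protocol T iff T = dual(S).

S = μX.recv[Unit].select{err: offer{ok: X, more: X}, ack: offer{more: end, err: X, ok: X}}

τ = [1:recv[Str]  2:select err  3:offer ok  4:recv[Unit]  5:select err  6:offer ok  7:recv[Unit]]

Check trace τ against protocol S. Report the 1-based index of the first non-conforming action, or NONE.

@1 got recv[Str], protocol expects recv[Unit]  ✗

1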